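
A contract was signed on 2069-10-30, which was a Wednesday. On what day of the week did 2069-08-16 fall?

Friday

Count forward from the earlier date (August 16, 2069) to the later (October 30, 2069):
August 2069: 31 − 16 = 15 days remain.
Then September (30): 30 days.
October 1–30, 2069: 30 days.
Total: 15 + 30 + 30 = 75 days.
75 mod 7 = 5, so 5 days before Wednesday is Friday.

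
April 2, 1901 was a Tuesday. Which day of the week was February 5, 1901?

Tuesday

Count forward from the earlier date (February 5, 1901) to the later (April 2, 1901):
February 1901: 28 − 5 = 23 days remain (1901 is not a leap year, so February has 28 days).
Then March (31): 31 days.
April 1–2, 1901: 2 days.
Total: 23 + 31 + 2 = 56 days.
56 is a multiple of 7, so February 5, 1901 falls on the same weekday: Tuesday.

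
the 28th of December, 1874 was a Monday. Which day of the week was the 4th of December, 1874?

Count forward from the earlier date (December 4, 1874) to the later (December 28, 1874):
Within December 1874: 28 − 4 = 24 days.
24 mod 7 = 3, so 3 days before Monday is Friday.

Friday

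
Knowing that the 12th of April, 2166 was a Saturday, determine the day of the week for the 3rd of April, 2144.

Friday

Count forward from the earlier date (April 3, 2144) to the later (April 12, 2166):
From April 3, 2144 to April 3, 2166: 22 years, of which 5 contain a Feb 29 — 17×365 + 5×366 = 8035 days.
Within April 2166: 12 − 3 = 9 days.
Total: 8044 days.
8044 mod 7 = 1, so 1 day before Saturday is Friday.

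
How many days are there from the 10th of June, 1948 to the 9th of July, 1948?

29

June 1948: 30 − 10 = 20 days remain.
July 1–9, 1948: 9 days.
Total: 20 + 9 = 29 days.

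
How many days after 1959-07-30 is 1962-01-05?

Day-of-year of July 30, 1959: 211.
Day-of-year of January 5, 1962: 5.
1959 has 365 days, so 365 − 211 = 154 days remain in 1959.
Full years: 1960: 366; 1961: 365. Sum = 731.
Total: 154 + 731 + 5 = 890 days.

890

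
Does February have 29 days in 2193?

2193 is not a leap year.

No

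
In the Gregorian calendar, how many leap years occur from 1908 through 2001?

24

Years divisible by 4: 1908, 1912, …, 2000 — 24 in all.
2000 is divisible by 400, so still leap.
No century exceptions apply. Count: 24.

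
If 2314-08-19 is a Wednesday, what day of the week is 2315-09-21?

Tuesday

August 19, 2314 → August 19, 2315: 365 days.
August 2315: 31 − 19 = 12 days remain.
September 1–21, 2315: 21 days.
Residual: 33 days.
Total: 398 days.
398 mod 7 = 6, so 6 days after Wednesday is Tuesday.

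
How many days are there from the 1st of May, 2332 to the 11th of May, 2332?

Within May 2332: 11 − 1 = 10 days.

10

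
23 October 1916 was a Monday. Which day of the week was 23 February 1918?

October 23, 1916 → October 23, 1917: 365 days.
October 1917: 31 − 23 = 8 days remain.
Then November (30), December (31), January (31): 30 + 31 + 31 = 92 days.
February 1–23, 1918: 23 days (1918 is not a leap year).
Residual: 123 days.
Total: 488 days.
488 mod 7 = 5, so 5 days after Monday is Saturday.

Saturday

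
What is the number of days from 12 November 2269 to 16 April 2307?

Day-of-year of November 12, 2269: 316.
Day-of-year of April 16, 2307: 106.
2269 has 365 days, so 365 − 316 = 49 days remain in 2269.
Full years 2270–2306: 29 common + 8 leap = 29×365 + 8×366 = 13513 days.
Total: 49 + 13513 + 106 = 13668 days.

13668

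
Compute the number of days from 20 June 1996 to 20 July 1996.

30

June 1996: 30 − 20 = 10 days remain.
July 1–20, 1996: 20 days.
Total: 10 + 20 = 30 days.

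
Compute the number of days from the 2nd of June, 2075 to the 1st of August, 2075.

60

June 2075: 30 − 2 = 28 days remain.
Then July (31): 31 days.
August 1, 2075: 1 day.
Total: 28 + 31 + 1 = 60 days.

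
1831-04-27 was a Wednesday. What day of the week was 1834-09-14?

Sunday

Day-of-year of April 27, 1831: 117.
Day-of-year of September 14, 1834: 257.
1831 has 365 days, so 365 − 117 = 248 days remain in 1831.
Full years: 1832: 366; 1833: 365. Sum = 731.
Total: 248 + 731 + 257 = 1236 days.
1236 mod 7 = 4, so 4 days after Wednesday is Sunday.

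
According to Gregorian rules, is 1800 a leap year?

No

1800 is not a leap year (divisible by 100 but not 400).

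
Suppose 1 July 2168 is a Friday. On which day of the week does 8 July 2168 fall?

Friday

Within July 2168: 8 − 1 = 7 days.
7 is a multiple of 7, so 8 July 2168 falls on the same weekday: Friday.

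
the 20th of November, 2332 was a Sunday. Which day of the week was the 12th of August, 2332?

Count forward from the earlier date (August 12, 2332) to the later (November 20, 2332):
August 2332: 31 − 12 = 19 days remain.
Then September (30), October (31): 30 + 31 = 61 days.
November 1–20, 2332: 20 days.
Total: 19 + 61 + 20 = 100 days.
100 mod 7 = 2, so 2 days before Sunday is Friday.

Friday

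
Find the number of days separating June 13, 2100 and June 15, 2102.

732

June 13, 2100 → June 13, 2101: 365 days.
June 13, 2101 → June 13, 2102: 365 days.
Within June 2102: 15 − 13 = 2 days.
Total: 732 days.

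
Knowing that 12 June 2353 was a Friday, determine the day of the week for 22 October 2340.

Count forward from the earlier date (October 22, 2340) to the later (June 12, 2353):
From October 22, 2340 to October 22, 2352: 12 years, of which 3 contain a Feb 29 — 9×365 + 3×366 = 4383 days.
October 2352: 31 − 22 = 9 days remain.
Then November (30), December (31), January (31), February 2353 (28), March (31), April (30), May (31): 30 + 31 + 31 + 28 + 31 + 30 + 31 = 212 days.
June 1–12, 2353: 12 days.
Residual: 233 days.
Total: 4616 days.
4616 mod 7 = 3, so 3 days before Friday is Tuesday.

Tuesday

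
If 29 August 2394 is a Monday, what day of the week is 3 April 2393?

Count forward from the earlier date (April 3, 2393) to the later (August 29, 2394):
Day-of-year of April 3, 2393: 93.
Day-of-year of August 29, 2394: 241.
2393 has 365 days, so 365 − 93 = 272 days remain in 2393.
Total: 272 + 241 = 513 days.
513 mod 7 = 2, so 2 days before Monday is Saturday.

Saturday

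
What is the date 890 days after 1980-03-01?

1982-08-08

Count 890 days after March 1, 1980:
March 1, 1980 → March 1, 1981: 365 days.
March 1, 1981 → March 1, 1982: 365 days.
March 1982: 31 − 1 = 30 days remain.
Then April (30), May (31), June (30), July (31): 30 + 31 + 30 + 31 = 122 days.
August 1–8, 1982: 8 days.
Residual: 160 days.
Total: 890 days.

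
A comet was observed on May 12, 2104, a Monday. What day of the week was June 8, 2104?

May 2104: 31 − 12 = 19 days remain.
June 1–8, 2104: 8 days.
Total: 19 + 8 = 27 days.
27 mod 7 = 6, so 6 days after Monday is Sunday.

Sunday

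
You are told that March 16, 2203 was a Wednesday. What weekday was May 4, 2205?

Saturday

Day-of-year of March 16, 2203: 75.
Day-of-year of May 4, 2205: 124.
2203 has 365 days, so 365 − 75 = 290 days remain in 2203.
Full years: 2204: 366. Sum = 366.
Total: 290 + 366 + 124 = 780 days.
780 mod 7 = 3, so 3 days after Wednesday is Saturday.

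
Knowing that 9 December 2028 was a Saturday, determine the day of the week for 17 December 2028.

Sunday

Within December 2028: 17 − 9 = 8 days.
8 mod 7 = 1, so 1 day after Saturday is Sunday.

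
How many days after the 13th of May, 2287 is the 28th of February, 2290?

1022

May 13, 2287 → May 13, 2288: 366 days (2288 is a leap year).
May 13, 2288 → May 13, 2289: 365 days.
May 2289: 31 − 13 = 18 days remain.
Then June (30), July (31), August (31), September (30), October (31), November (30), December (31), January (31): 30 + 31 + 31 + 30 + 31 + 30 + 31 + 31 = 245 days.
February 1–28, 2290: 28 days (2290 is not a leap year).
Residual: 291 days.
Total: 1022 days.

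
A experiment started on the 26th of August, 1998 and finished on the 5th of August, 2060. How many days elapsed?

22625

Day-of-year of August 26, 1998: 238.
Day-of-year of August 5, 2060: 218.
1998 has 365 days, so 365 − 238 = 127 days remain in 1998.
Full years 1999–2059: 46 common + 15 leap = 46×365 + 15×366 = 22280 days.
Total: 127 + 22280 + 218 = 22625 days.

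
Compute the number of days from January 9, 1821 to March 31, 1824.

Day-of-year of January 9, 1821: 9.
Day-of-year of March 31, 1824: 91.
1821 has 365 days, so 365 − 9 = 356 days remain in 1821.
Full years: 1822: 365; 1823: 365. Sum = 730.
Total: 356 + 730 + 91 = 1177 days.

1177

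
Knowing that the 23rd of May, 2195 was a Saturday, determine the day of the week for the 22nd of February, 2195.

Count forward from the earlier date (February 22, 2195) to the later (May 23, 2195):
February 2195: 28 − 22 = 6 days remain (2195 is not a leap year, so February has 28 days).
Then March (31), April (30): 31 + 30 = 61 days.
May 1–23, 2195: 23 days.
Total: 6 + 61 + 23 = 90 days.
90 mod 7 = 6, so 6 days before Saturday is Sunday.

Sunday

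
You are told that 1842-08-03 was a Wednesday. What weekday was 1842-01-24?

Count forward from the earlier date (January 24, 1842) to the later (August 3, 1842):
January 1842: 31 − 24 = 7 days remain.
Then February 1842 (28), March (31), April (30), May (31), June (30), July (31): 28 + 31 + 30 + 31 + 30 + 31 = 181 days.
August 1–3, 1842: 3 days.
Total: 7 + 181 + 3 = 191 days.
191 mod 7 = 2, so 2 days before Wednesday is Monday.

Monday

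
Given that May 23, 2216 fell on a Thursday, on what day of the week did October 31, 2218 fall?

Saturday

May 2216: 31 − 23 = 8 days remain.
Then 28 full months totalling 852 days.
October 1–31, 2218: 31 days.
Total: 8 + 852 + 31 = 891 days.
891 mod 7 = 2, so 2 days after Thursday is Saturday.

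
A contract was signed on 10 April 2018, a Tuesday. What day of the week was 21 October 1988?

Friday

Count forward from the earlier date (October 21, 1988) to the later (April 10, 2018):
Day-of-year of October 21, 1988: 295.
Day-of-year of April 10, 2018: 100.
1988 has 366 days, so 366 − 295 = 71 days remain in 1988.
Full years 1989–2017: 22 common + 7 leap = 22×365 + 7×366 = 10592 days.
Total: 71 + 10592 + 100 = 10763 days.
10763 mod 7 = 4, so 4 days before Tuesday is Friday.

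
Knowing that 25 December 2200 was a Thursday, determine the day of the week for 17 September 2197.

Sunday

Count forward from the earlier date (September 17, 2197) to the later (December 25, 2200):
September 17, 2197 → September 17, 2198: 365 days.
September 17, 2198 → September 17, 2199: 365 days.
September 17, 2199 → September 17, 2200: 365 days (2200 is not a leap year (divisible by 100 but not 400)).
September 2200: 30 − 17 = 13 days remain.
Then October (31), November (30): 31 + 30 = 61 days.
December 1–25, 2200: 25 days.
Residual: 99 days.
Total: 1194 days.
1194 mod 7 = 4, so 4 days before Thursday is Sunday.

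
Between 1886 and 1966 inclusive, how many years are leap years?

Years divisible by 4: 1888, 1892, …, 1964 — 20 in all.
Of these, 1900 is divisible by 100 but not 400, so not leap.
Leap years: 20 − 1 = 19.

19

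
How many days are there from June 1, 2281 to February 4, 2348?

Day-of-year of June 1, 2281: 152.
Day-of-year of February 4, 2348: 35.
2281 has 365 days, so 365 − 152 = 213 days remain in 2281.
Full years 2282–2347: 51 common + 15 leap = 51×365 + 15×366 = 24105 days.
Total: 213 + 24105 + 35 = 24353 days.

24353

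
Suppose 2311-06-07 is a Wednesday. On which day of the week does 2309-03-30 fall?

Tuesday

Count forward from the earlier date (March 30, 2309) to the later (June 7, 2311):
March 2309: 31 − 30 = 1 day remains.
Then 26 full months totalling 791 days.
June 1–7, 2311: 7 days.
Total: 1 + 791 + 7 = 799 days.
799 mod 7 = 1, so 1 day before Wednesday is Tuesday.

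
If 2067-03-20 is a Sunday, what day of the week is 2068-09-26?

Wednesday

Day-of-year of March 20, 2067: 79.
Day-of-year of September 26, 2068: 270.
2067 has 365 days, so 365 − 79 = 286 days remain in 2067.
Total: 286 + 270 = 556 days.
556 mod 7 = 3, so 3 days after Sunday is Wednesday.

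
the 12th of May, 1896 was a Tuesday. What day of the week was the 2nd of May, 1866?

Wednesday

Count forward from the earlier date (May 2, 1866) to the later (May 12, 1896):
Day-of-year of May 2, 1866: 122.
Day-of-year of May 12, 1896: 133.
1866 has 365 days, so 365 − 122 = 243 days remain in 1866.
Full years 1867–1895: 22 common + 7 leap = 22×365 + 7×366 = 10592 days.
Total: 243 + 10592 + 133 = 10968 days.
10968 mod 7 = 6, so 6 days before Tuesday is Wednesday.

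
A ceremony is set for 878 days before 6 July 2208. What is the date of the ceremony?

9 February 2206

Count 878 days before July 6, 2208:
Day-of-year of February 9, 2206: 40.
Day-of-year of July 6, 2208: 188.
2206 has 365 days, so 365 − 40 = 325 days remain in 2206.
Full years: 2207: 365. Sum = 365.
Total: 325 + 365 + 188 = 878 days.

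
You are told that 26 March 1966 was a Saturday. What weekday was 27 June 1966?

Monday

March 1966: 31 − 26 = 5 days remain.
Then April (30), May (31): 30 + 31 = 61 days.
June 1–27, 1966: 27 days.
Total: 5 + 61 + 27 = 93 days.
93 mod 7 = 2, so 2 days after Saturday is Monday.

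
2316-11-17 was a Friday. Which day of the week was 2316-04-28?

Count forward from the earlier date (April 28, 2316) to the later (November 17, 2316):
April 2316: 30 − 28 = 2 days remain.
Then May (31), June (30), July (31), August (31), September (30), October (31): 31 + 30 + 31 + 31 + 30 + 31 = 184 days.
November 1–17, 2316: 17 days.
Total: 2 + 184 + 17 = 203 days.
203 is a multiple of 7, so 2316-04-28 falls on the same weekday: Friday.

Friday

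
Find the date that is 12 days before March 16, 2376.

March 4, 2376

Count 12 days before March 16, 2376:
Within March 2376: 16 − 4 = 12 days.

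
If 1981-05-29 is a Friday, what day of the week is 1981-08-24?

Monday

May 1981: 31 − 29 = 2 days remain.
Then June (30), July (31): 30 + 31 = 61 days.
August 1–24, 1981: 24 days.
Total: 2 + 61 + 24 = 87 days.
87 mod 7 = 3, so 3 days after Friday is Monday.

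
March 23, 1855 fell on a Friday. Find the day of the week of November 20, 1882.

Day-of-year of March 23, 1855: 82.
Day-of-year of November 20, 1882: 324.
1855 has 365 days, so 365 − 82 = 283 days remain in 1855.
Full years 1856–1881: 19 common + 7 leap = 19×365 + 7×366 = 9497 days.
Total: 283 + 9497 + 324 = 10104 days.
10104 mod 7 = 3, so 3 days after Friday is Monday.

Monday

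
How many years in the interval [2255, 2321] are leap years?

16

Years divisible by 4: 2256, 2260, …, 2320 — 17 in all.
Of these, 2300 is divisible by 100 but not 400, so not leap.
Leap years: 17 − 1 = 16.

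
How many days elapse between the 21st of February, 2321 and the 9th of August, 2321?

169

February 2321: 28 − 21 = 7 days remain (2321 is not a leap year, so February has 28 days).
Then March (31), April (30), May (31), June (30), July (31): 31 + 30 + 31 + 30 + 31 = 153 days.
August 1–9, 2321: 9 days.
Total: 7 + 153 + 9 = 169 days.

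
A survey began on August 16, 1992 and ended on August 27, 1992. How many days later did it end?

Within August 1992: 27 − 16 = 11 days.

11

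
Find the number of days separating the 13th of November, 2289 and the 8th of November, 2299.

3647

From November 13, 2289 to November 13, 2298: 9 years, of which 2 contain a Feb 29 — 7×365 + 2×366 = 3287 days.
November 2298: 30 − 13 = 17 days remain.
Then 11 full months totalling 335 days.
November 1–8, 2299: 8 days.
Residual: 360 days.
Total: 3647 days.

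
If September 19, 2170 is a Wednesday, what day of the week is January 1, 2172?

Day-of-year of September 19, 2170: 262.
Day-of-year of January 1, 2172: 1.
2170 has 365 days, so 365 − 262 = 103 days remain in 2170.
Full years: 2171: 365. Sum = 365.
Total: 103 + 365 + 1 = 469 days.
469 is a multiple of 7, so January 1, 2172 falls on the same weekday: Wednesday.

Wednesday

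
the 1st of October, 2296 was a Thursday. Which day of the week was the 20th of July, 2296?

Count forward from the earlier date (July 20, 2296) to the later (October 1, 2296):
July 2296: 31 − 20 = 11 days remain.
Then August (31), September (30): 31 + 30 = 61 days.
October 1, 2296: 1 day.
Total: 11 + 61 + 1 = 73 days.
73 mod 7 = 3, so 3 days before Thursday is Monday.

Monday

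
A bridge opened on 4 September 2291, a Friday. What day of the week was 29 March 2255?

Count forward from the earlier date (March 29, 2255) to the later (September 4, 2291):
From March 29, 2255 to March 29, 2291: 36 years, of which 9 contain a Feb 29 — 27×365 + 9×366 = 13149 days.
March 2291: 31 − 29 = 2 days remain.
Then April (30), May (31), June (30), July (31), August (31): 30 + 31 + 30 + 31 + 31 = 153 days.
September 1–4, 2291: 4 days.
Residual: 159 days.
Total: 13308 days.
13308 mod 7 = 1, so 1 day before Friday is Thursday.

Thursday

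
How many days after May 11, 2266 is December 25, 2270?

1689

May 11, 2266 → May 11, 2267: 365 days.
May 11, 2267 → May 11, 2268: 366 days (2268 is a leap year).
May 11, 2268 → May 11, 2269: 365 days.
May 11, 2269 → May 11, 2270: 365 days.
May 2270: 31 − 11 = 20 days remain.
Then June (30), July (31), August (31), September (30), October (31), November (30): 30 + 31 + 31 + 30 + 31 + 30 = 183 days.
December 1–25, 2270: 25 days.
Residual: 228 days.
Total: 1689 days.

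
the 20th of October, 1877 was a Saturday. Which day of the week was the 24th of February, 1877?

Saturday

Count forward from the earlier date (February 24, 1877) to the later (October 20, 1877):
February 1877: 28 − 24 = 4 days remain (1877 is not a leap year, so February has 28 days).
Then March (31), April (30), May (31), June (30), July (31), August (31), September (30): 31 + 30 + 31 + 30 + 31 + 31 + 30 = 214 days.
October 1–20, 1877: 20 days.
Total: 4 + 214 + 20 = 238 days.
238 is a multiple of 7, so the 24th of February, 1877 falls on the same weekday: Saturday.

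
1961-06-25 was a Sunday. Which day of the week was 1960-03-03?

Count forward from the earlier date (March 3, 1960) to the later (June 25, 1961):
March 3, 1960 → March 3, 1961: 365 days.
March 1961: 31 − 3 = 28 days remain.
Then April (30), May (31): 30 + 31 = 61 days.
June 1–25, 1961: 25 days.
Residual: 114 days.
Total: 479 days.
479 mod 7 = 3, so 3 days before Sunday is Thursday.

Thursday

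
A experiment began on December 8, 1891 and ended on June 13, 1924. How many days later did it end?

Day-of-year of December 8, 1891: 342.
Day-of-year of June 13, 1924: 165.
1891 has 365 days, so 365 − 342 = 23 days remain in 1891.
Full years 1892–1923: 25 common + 7 leap = 25×365 + 7×366 = 11687 days.
Total: 23 + 11687 + 165 = 11875 days.

11875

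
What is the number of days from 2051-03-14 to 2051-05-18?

65

March 2051: 31 − 14 = 17 days remain.
Then April (30): 30 days.
May 1–18, 2051: 18 days.
Total: 17 + 30 + 18 = 65 days.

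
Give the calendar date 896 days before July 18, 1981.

February 3, 1979

Count 896 days before July 18, 1981:
February 3, 1979 → February 3, 1980: 365 days.
February 3, 1980 → February 3, 1981: 366 days (1980 is a leap year).
February 1981: 28 − 3 = 25 days remain (1981 is not a leap year, so February has 28 days).
Then March (31), April (30), May (31), June (30): 31 + 30 + 31 + 30 = 122 days.
July 1–18, 1981: 18 days.
Residual: 165 days.
Total: 896 days.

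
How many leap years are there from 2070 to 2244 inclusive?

42

Years divisible by 4: 2072, 2076, …, 2244 — 44 in all.
Of these, 2100, 2200 are divisible by 100 but not 400, so not leap.
Leap years: 44 − 2 = 42.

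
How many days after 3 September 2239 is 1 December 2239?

September 2239: 30 − 3 = 27 days remain.
Then October (31), November (30): 31 + 30 = 61 days.
December 1, 2239: 1 day.
Total: 27 + 61 + 1 = 89 days.

89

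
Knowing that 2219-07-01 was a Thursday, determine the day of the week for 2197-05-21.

Sunday

Count forward from the earlier date (May 21, 2197) to the later (July 1, 2219):
Day-of-year of May 21, 2197: 141.
Day-of-year of July 1, 2219: 182.
2197 has 365 days, so 365 − 141 = 224 days remain in 2197.
Full years 2198–2218: 17 common + 4 leap = 17×365 + 4×366 = 7669 days.
Total: 224 + 7669 + 182 = 8075 days.
8075 mod 7 = 4, so 4 days before Thursday is Sunday.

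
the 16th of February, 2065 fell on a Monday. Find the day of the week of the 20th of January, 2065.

Count forward from the earlier date (January 20, 2065) to the later (February 16, 2065):
January 2065: 31 − 20 = 11 days remain.
February 1–16, 2065: 16 days (2065 is not a leap year).
Total: 11 + 16 = 27 days.
27 mod 7 = 6, so 6 days before Monday is Tuesday.

Tuesday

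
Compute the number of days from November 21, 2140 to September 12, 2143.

1025

Day-of-year of November 21, 2140: 326.
Day-of-year of September 12, 2143: 255.
2140 has 366 days, so 366 − 326 = 40 days remain in 2140.
Full years: 2141: 365; 2142: 365. Sum = 730.
Total: 40 + 730 + 255 = 1025 days.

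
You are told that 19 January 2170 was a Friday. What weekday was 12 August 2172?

Wednesday

January 19, 2170 → January 19, 2171: 365 days.
January 19, 2171 → January 19, 2172: 365 days.
January 2172: 31 − 19 = 12 days remain.
Then February 2172 (29), March (31), April (30), May (31), June (30), July (31): 29 + 31 + 30 + 31 + 30 + 31 = 182 days.
August 1–12, 2172: 12 days.
Residual: 206 days.
Total: 936 days.
936 mod 7 = 5, so 5 days after Friday is Wednesday.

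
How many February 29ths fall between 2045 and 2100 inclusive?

Years divisible by 4: 2048, 2052, …, 2100 — 14 in all.
Of these, 2100 is divisible by 100 but not 400, so not leap.
Leap years: 14 − 1 = 13.

13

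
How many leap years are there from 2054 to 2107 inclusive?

Years divisible by 4: 2056, 2060, …, 2104 — 13 in all.
Of these, 2100 is divisible by 100 but not 400, so not leap.
Leap years: 13 − 1 = 12.

12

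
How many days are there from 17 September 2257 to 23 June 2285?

Day-of-year of September 17, 2257: 260.
Day-of-year of June 23, 2285: 174.
2257 has 365 days, so 365 − 260 = 105 days remain in 2257.
Full years 2258–2284: 20 common + 7 leap = 20×365 + 7×366 = 9862 days.
Total: 105 + 9862 + 174 = 10141 days.

10141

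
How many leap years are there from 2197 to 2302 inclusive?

Years divisible by 4: 2200, 2204, …, 2300 — 26 in all.
Of these, 2200, 2300 are divisible by 100 but not 400, so not leap.
Leap years: 26 − 2 = 24.

24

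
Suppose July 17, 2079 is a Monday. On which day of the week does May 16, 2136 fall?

From July 17, 2079 to July 17, 2135: 56 years, of which 13 contain a Feb 29 — 43×365 + 13×366 = 20453 days.
(2100 is not a leap year (divisible by 100 but not 400).)
July 2135: 31 − 17 = 14 days remain.
Then 9 full months totalling 274 days.
May 1–16, 2136: 16 days.
Residual: 304 days.
Total: 20757 days.
20757 mod 7 = 2, so 2 days after Monday is Wednesday.

Wednesday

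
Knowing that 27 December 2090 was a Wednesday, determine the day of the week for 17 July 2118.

Sunday

From December 27, 2090 to December 27, 2117: 27 years, of which 6 contain a Feb 29 — 21×365 + 6×366 = 9861 days.
(2100 is not a leap year (divisible by 100 but not 400).)
December 2117: 31 − 27 = 4 days remain.
Then January (31), February 2118 (28), March (31), April (30), May (31), June (30): 31 + 28 + 31 + 30 + 31 + 30 = 181 days.
July 1–17, 2118: 17 days.
Residual: 202 days.
Total: 10063 days.
10063 mod 7 = 4, so 4 days after Wednesday is Sunday.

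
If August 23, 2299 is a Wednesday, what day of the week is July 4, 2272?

Thursday

Count forward from the earlier date (July 4, 2272) to the later (August 23, 2299):
From July 4, 2272 to July 4, 2299: 27 years, of which 6 contain a Feb 29 — 21×365 + 6×366 = 9861 days.
July 2299: 31 − 4 = 27 days remain.
August 1–23, 2299: 23 days.
Residual: 50 days.
Total: 9911 days.
9911 mod 7 = 6, so 6 days before Wednesday is Thursday.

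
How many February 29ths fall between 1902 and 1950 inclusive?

Years divisible by 4 in [1902, 1950]: 1904, 1908, 1912, 1916, 1920, 1924, 1928, 1932, 1936, 1940, 1944, 1948.
No century exceptions apply. Count: 12.

12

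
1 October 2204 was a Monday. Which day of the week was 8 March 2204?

Count forward from the earlier date (March 8, 2204) to the later (October 1, 2204):
March 2204: 31 − 8 = 23 days remain.
Then April (30), May (31), June (30), July (31), August (31), September (30): 30 + 31 + 30 + 31 + 31 + 30 = 183 days.
October 1, 2204: 1 day.
Total: 23 + 183 + 1 = 207 days.
207 mod 7 = 4, so 4 days before Monday is Thursday.

Thursday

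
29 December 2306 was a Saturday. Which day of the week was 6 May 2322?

Day-of-year of December 29, 2306: 363.
Day-of-year of May 6, 2322: 126.
2306 has 365 days, so 365 − 363 = 2 days remain in 2306.
Full years 2307–2321: 11 common + 4 leap = 11×365 + 4×366 = 5479 days.
Total: 2 + 5479 + 126 = 5607 days.
5607 is a multiple of 7, so 6 May 2322 falls on the same weekday: Saturday.

Saturday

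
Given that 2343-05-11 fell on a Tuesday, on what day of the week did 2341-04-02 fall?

Wednesday

Count forward from the earlier date (April 2, 2341) to the later (May 11, 2343):
April 2, 2341 → April 2, 2342: 365 days.
April 2, 2342 → April 2, 2343: 365 days.
April 2343: 30 − 2 = 28 days remain.
May 1–11, 2343: 11 days.
Residual: 39 days.
Total: 769 days.
769 mod 7 = 6, so 6 days before Tuesday is Wednesday.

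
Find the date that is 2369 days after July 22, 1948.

January 16, 1955

Count 2369 days after July 22, 1948:
Day-of-year of July 22, 1948: 204.
Day-of-year of January 16, 1955: 16.
1948 has 366 days, so 366 − 204 = 162 days remain in 1948.
Full years: 1949: 365; 1950: 365; 1951: 365; 1952: 366; 1953: 365; 1954: 365. Sum = 2191.
Total: 162 + 2191 + 16 = 2369 days.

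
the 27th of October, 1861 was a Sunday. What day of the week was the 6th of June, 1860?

Wednesday

Count forward from the earlier date (June 6, 1860) to the later (October 27, 1861):
June 1860: 30 − 6 = 24 days remain.
Then 15 full months totalling 457 days.
October 1–27, 1861: 27 days.
Total: 24 + 457 + 27 = 508 days.
508 mod 7 = 4, so 4 days before Sunday is Wednesday.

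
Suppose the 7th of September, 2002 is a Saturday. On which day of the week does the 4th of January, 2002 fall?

Count forward from the earlier date (January 4, 2002) to the later (September 7, 2002):
January 2002: 31 − 4 = 27 days remain.
Then February 2002 (28), March (31), April (30), May (31), June (30), July (31), August (31): 28 + 31 + 30 + 31 + 30 + 31 + 31 = 212 days.
September 1–7, 2002: 7 days.
Total: 27 + 212 + 7 = 246 days.
246 mod 7 = 1, so 1 day before Saturday is Friday.

Friday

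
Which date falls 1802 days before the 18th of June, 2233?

the 12th of July, 2228

Count 1802 days before June 18, 2233:
Day-of-year of July 12, 2228: 194.
Day-of-year of June 18, 2233: 169.
2228 has 366 days, so 366 − 194 = 172 days remain in 2228.
Full years: 2229: 365; 2230: 365; 2231: 365; 2232: 366. Sum = 1461.
Total: 172 + 1461 + 169 = 1802 days.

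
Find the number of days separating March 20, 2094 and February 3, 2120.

9450

Day-of-year of March 20, 2094: 79.
Day-of-year of February 3, 2120: 34.
2094 has 365 days, so 365 − 79 = 286 days remain in 2094.
Full years 2095–2119: 20 common + 5 leap = 20×365 + 5×366 = 9130 days.
Total: 286 + 9130 + 34 = 9450 days.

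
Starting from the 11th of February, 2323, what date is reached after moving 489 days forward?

the 14th of June, 2324

Count 489 days after February 11, 2323:
Day-of-year of February 11, 2323: 42.
Day-of-year of June 14, 2324: 166.
2323 has 365 days, so 365 − 42 = 323 days remain in 2323.
Total: 323 + 166 = 489 days.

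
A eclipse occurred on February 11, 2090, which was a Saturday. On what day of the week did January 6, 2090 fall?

Count forward from the earlier date (January 6, 2090) to the later (February 11, 2090):
January 2090: 31 − 6 = 25 days remain.
February 1–11, 2090: 11 days (2090 is not a leap year).
Total: 25 + 11 = 36 days.
36 mod 7 = 1, so 1 day before Saturday is Friday.

Friday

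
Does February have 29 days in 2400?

2400 is a leap year (divisible by 400).

Yes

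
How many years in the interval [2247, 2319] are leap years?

Years divisible by 4: 2248, 2252, …, 2316 — 18 in all.
Of these, 2300 is divisible by 100 but not 400, so not leap.
Leap years: 18 − 1 = 17.

17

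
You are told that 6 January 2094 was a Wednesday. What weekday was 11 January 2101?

From January 6, 2094 to January 6, 2101: 7 years, of which 1 contains a Feb 29 — 6×365 + 1×366 = 2556 days.
(2100 is not a leap year (divisible by 100 but not 400).)
Within January 2101: 11 − 6 = 5 days.
Total: 2561 days.
2561 mod 7 = 6, so 6 days after Wednesday is Tuesday.

Tuesday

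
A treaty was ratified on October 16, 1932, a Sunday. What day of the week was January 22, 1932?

Count forward from the earlier date (January 22, 1932) to the later (October 16, 1932):
January 1932: 31 − 22 = 9 days remain.
Then February 1932 (29), March (31), April (30), May (31), June (30), July (31), August (31), September (30): 29 + 31 + 30 + 31 + 30 + 31 + 31 + 30 = 243 days.
October 1–16, 1932: 16 days.
Total: 9 + 243 + 16 = 268 days.
268 mod 7 = 2, so 2 days before Sunday is Friday.

Friday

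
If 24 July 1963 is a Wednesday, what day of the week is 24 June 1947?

Tuesday

Count forward from the earlier date (June 24, 1947) to the later (July 24, 1963):
Day-of-year of June 24, 1947: 175.
Day-of-year of July 24, 1963: 205.
1947 has 365 days, so 365 − 175 = 190 days remain in 1947.
Full years 1948–1962: 11 common + 4 leap = 11×365 + 4×366 = 5479 days.
Total: 190 + 5479 + 205 = 5874 days.
5874 mod 7 = 1, so 1 day before Wednesday is Tuesday.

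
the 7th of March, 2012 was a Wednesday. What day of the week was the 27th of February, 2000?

Sunday

Count forward from the earlier date (February 27, 2000) to the later (March 7, 2012):
Day-of-year of February 27, 2000: 58.
Day-of-year of March 7, 2012: 67.
2000 has 366 days, so 366 − 58 = 308 days remain in 2000.
Full years 2001–2011: 9 common + 2 leap = 9×365 + 2×366 = 4017 days.
Total: 308 + 4017 + 67 = 4392 days.
4392 mod 7 = 3, so 3 days before Wednesday is Sunday.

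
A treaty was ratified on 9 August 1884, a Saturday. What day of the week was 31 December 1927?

Saturday

Day-of-year of August 9, 1884: 222.
Day-of-year of December 31, 1927: 365.
1884 has 366 days, so 366 − 222 = 144 days remain in 1884.
Full years 1885–1926: 33 common + 9 leap = 33×365 + 9×366 = 15339 days.
Total: 144 + 15339 + 365 = 15848 days.
15848 is a multiple of 7, so 31 December 1927 falls on the same weekday: Saturday.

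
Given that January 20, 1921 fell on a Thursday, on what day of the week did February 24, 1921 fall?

Thursday

January 1921: 31 − 20 = 11 days remain.
February 1–24, 1921: 24 days (1921 is not a leap year).
Total: 11 + 24 = 35 days.
35 is a multiple of 7, so February 24, 1921 falls on the same weekday: Thursday.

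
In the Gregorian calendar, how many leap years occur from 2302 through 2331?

7

Years divisible by 4 in [2302, 2331]: 2304, 2308, 2312, 2316, 2320, 2324, 2328.
No century exceptions apply. Count: 7.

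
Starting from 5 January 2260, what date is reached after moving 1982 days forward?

9 June 2265

Count 1982 days after January 5, 2260:
Day-of-year of January 5, 2260: 5.
Day-of-year of June 9, 2265: 160.
2260 has 366 days, so 366 − 5 = 361 days remain in 2260.
Full years: 2261: 365; 2262: 365; 2263: 365; 2264: 366. Sum = 1461.
Total: 361 + 1461 + 160 = 1982 days.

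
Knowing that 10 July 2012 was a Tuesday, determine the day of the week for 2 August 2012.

July 2012: 31 − 10 = 21 days remain.
August 1–2, 2012: 2 days.
Total: 21 + 2 = 23 days.
23 mod 7 = 2, so 2 days after Tuesday is Thursday.

Thursday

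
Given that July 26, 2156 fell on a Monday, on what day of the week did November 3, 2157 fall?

July 2156: 31 − 26 = 5 days remain.
Then 15 full months totalling 457 days.
November 1–3, 2157: 3 days.
Total: 5 + 457 + 3 = 465 days.
465 mod 7 = 3, so 3 days after Monday is Thursday.

Thursday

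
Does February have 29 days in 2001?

No

2001 is not a leap year.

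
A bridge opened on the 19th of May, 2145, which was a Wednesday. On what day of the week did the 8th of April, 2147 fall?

Saturday

Day-of-year of May 19, 2145: 139.
Day-of-year of April 8, 2147: 98.
2145 has 365 days, so 365 − 139 = 226 days remain in 2145.
Full years: 2146: 365. Sum = 365.
Total: 226 + 365 + 98 = 689 days.
689 mod 7 = 3, so 3 days after Wednesday is Saturday.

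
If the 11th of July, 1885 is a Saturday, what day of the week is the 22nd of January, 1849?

Monday

Count forward from the earlier date (January 22, 1849) to the later (July 11, 1885):
From January 22, 1849 to January 22, 1885: 36 years, of which 9 contain a Feb 29 — 27×365 + 9×366 = 13149 days.
January 1885: 31 − 22 = 9 days remain.
Then February 1885 (28), March (31), April (30), May (31), June (30): 28 + 31 + 30 + 31 + 30 = 150 days.
July 1–11, 1885: 11 days.
Residual: 170 days.
Total: 13319 days.
13319 mod 7 = 5, so 5 days before Saturday is Monday.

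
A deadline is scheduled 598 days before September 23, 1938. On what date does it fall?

February 2, 1937

Count 598 days before September 23, 1938:
Day-of-year of February 2, 1937: 33.
Day-of-year of September 23, 1938: 266.
1937 has 365 days, so 365 − 33 = 332 days remain in 1937.
Total: 332 + 266 = 598 days.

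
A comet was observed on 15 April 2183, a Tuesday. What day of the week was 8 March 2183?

Saturday

Count forward from the earlier date (March 8, 2183) to the later (April 15, 2183):
March 2183: 31 − 8 = 23 days remain.
April 1–15, 2183: 15 days.
Total: 23 + 15 = 38 days.
38 mod 7 = 3, so 3 days before Tuesday is Saturday.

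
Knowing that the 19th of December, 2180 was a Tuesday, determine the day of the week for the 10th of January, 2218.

From December 19, 2180 to December 19, 2217: 37 years, of which 8 contain a Feb 29 — 29×365 + 8×366 = 13513 days.
(2200 is not a leap year (divisible by 100 but not 400).)
December 2217: 31 − 19 = 12 days remain.
January 1–10, 2218: 10 days.
Residual: 22 days.
Total: 13535 days.
13535 mod 7 = 4, so 4 days after Tuesday is Saturday.

Saturday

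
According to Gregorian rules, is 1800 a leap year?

No

1800 is not a leap year (divisible by 100 but not 400).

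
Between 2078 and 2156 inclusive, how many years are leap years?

19

Years divisible by 4: 2080, 2084, …, 2156 — 20 in all.
Of these, 2100 is divisible by 100 but not 400, so not leap.
Leap years: 20 − 1 = 19.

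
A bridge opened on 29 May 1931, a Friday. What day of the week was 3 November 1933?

May 1931: 31 − 29 = 2 days remain.
Then 29 full months totalling 884 days.
November 1–3, 1933: 3 days.
Total: 2 + 884 + 3 = 889 days.
889 is a multiple of 7, so 3 November 1933 falls on the same weekday: Friday.

Friday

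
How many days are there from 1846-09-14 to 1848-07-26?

681

Day-of-year of September 14, 1846: 257.
Day-of-year of July 26, 1848: 208.
1846 has 365 days, so 365 − 257 = 108 days remain in 1846.
Full years: 1847: 365. Sum = 365.
Total: 108 + 365 + 208 = 681 days.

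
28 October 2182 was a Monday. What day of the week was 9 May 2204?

Day-of-year of October 28, 2182: 301.
Day-of-year of May 9, 2204: 130.
2182 has 365 days, so 365 − 301 = 64 days remain in 2182.
Full years 2183–2203: 17 common + 4 leap = 17×365 + 4×366 = 7669 days.
Total: 64 + 7669 + 130 = 7863 days.
7863 mod 7 = 2, so 2 days after Monday is Wednesday.

Wednesday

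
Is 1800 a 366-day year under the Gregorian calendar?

1800 is not a leap year (divisible by 100 but not 400).

No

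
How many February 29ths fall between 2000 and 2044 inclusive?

12

Years divisible by 4 in [2000, 2044]: 2000, 2004, 2008, 2012, 2016, 2020, 2024, 2028, 2032, 2036, 2040, 2044.
2000 is divisible by 400, so still leap.
No century exceptions apply. Count: 12.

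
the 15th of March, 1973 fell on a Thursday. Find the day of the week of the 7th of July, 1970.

Tuesday

Count forward from the earlier date (July 7, 1970) to the later (March 15, 1973):
Day-of-year of July 7, 1970: 188.
Day-of-year of March 15, 1973: 74.
1970 has 365 days, so 365 − 188 = 177 days remain in 1970.
Full years: 1971: 365; 1972: 366. Sum = 731.
Total: 177 + 731 + 74 = 982 days.
982 mod 7 = 2, so 2 days before Thursday is Tuesday.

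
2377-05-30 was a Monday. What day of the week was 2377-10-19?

Wednesday

May 2377: 31 − 30 = 1 day remains.
Then June (30), July (31), August (31), September (30): 30 + 31 + 31 + 30 = 122 days.
October 1–19, 2377: 19 days.
Total: 1 + 122 + 19 = 142 days.
142 mod 7 = 2, so 2 days after Monday is Wednesday.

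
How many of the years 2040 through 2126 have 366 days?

Years divisible by 4: 2040, 2044, …, 2124 — 22 in all.
Of these, 2100 is divisible by 100 but not 400, so not leap.
Leap years: 22 − 1 = 21.

21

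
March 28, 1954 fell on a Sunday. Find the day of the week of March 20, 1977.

From March 28, 1954 to March 28, 1976: 22 years, of which 6 contain a Feb 29 — 16×365 + 6×366 = 8036 days.
March 1976: 31 − 28 = 3 days remain.
Then 11 full months totalling 334 days.
March 1–20, 1977: 20 days.
Residual: 357 days.
Total: 8393 days.
8393 is a multiple of 7, so March 20, 1977 falls on the same weekday: Sunday.

Sunday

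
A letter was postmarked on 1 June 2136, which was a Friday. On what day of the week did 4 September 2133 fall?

Count forward from the earlier date (September 4, 2133) to the later (June 1, 2136):
September 4, 2133 → September 4, 2134: 365 days.
September 4, 2134 → September 4, 2135: 365 days.
September 2135: 30 − 4 = 26 days remain.
Then October (31), November (30), December (31), January (31), February 2136 (29), March (31), April (30), May (31): 31 + 30 + 31 + 31 + 29 + 31 + 30 + 31 = 244 days.
June 1, 2136: 1 day.
Residual: 271 days.
Total: 1001 days.
1001 is a multiple of 7, so 4 September 2133 falls on the same weekday: Friday.

Friday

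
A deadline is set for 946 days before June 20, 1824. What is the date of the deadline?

November 17, 1821

Count 946 days before June 20, 1824:
November 17, 1821 → November 17, 1822: 365 days.
November 17, 1822 → November 17, 1823: 365 days.
November 1823: 30 − 17 = 13 days remain.
Then December (31), January (31), February 1824 (29), March (31), April (30), May (31): 31 + 31 + 29 + 31 + 30 + 31 = 183 days.
June 1–20, 1824: 20 days.
Residual: 216 days.
Total: 946 days.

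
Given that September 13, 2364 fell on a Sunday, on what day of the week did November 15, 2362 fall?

Count forward from the earlier date (November 15, 2362) to the later (September 13, 2364):
November 2362: 30 − 15 = 15 days remain.
Then 21 full months totalling 640 days.
September 1–13, 2364: 13 days.
Total: 15 + 640 + 13 = 668 days.
668 mod 7 = 3, so 3 days before Sunday is Thursday.

Thursday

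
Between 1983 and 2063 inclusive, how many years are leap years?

Years divisible by 4: 1984, 1988, …, 2060 — 20 in all.
2000 is divisible by 400, so still leap.
No century exceptions apply. Count: 20.

20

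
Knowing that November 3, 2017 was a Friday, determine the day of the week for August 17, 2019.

Saturday

November 2017: 30 − 3 = 27 days remain.
Then 20 full months totalling 608 days.
August 1–17, 2019: 17 days.
Total: 27 + 608 + 17 = 652 days.
652 mod 7 = 1, so 1 day after Friday is Saturday.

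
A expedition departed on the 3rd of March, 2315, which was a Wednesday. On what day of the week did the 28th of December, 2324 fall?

Sunday

From March 3, 2315 to March 3, 2324: 9 years, of which 3 contain a Feb 29 — 6×365 + 3×366 = 3288 days.
March 2324: 31 − 3 = 28 days remain.
Then April (30), May (31), June (30), July (31), August (31), September (30), October (31), November (30): 30 + 31 + 30 + 31 + 31 + 30 + 31 + 30 = 244 days.
December 1–28, 2324: 28 days.
Residual: 300 days.
Total: 3588 days.
3588 mod 7 = 4, so 4 days after Wednesday is Sunday.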